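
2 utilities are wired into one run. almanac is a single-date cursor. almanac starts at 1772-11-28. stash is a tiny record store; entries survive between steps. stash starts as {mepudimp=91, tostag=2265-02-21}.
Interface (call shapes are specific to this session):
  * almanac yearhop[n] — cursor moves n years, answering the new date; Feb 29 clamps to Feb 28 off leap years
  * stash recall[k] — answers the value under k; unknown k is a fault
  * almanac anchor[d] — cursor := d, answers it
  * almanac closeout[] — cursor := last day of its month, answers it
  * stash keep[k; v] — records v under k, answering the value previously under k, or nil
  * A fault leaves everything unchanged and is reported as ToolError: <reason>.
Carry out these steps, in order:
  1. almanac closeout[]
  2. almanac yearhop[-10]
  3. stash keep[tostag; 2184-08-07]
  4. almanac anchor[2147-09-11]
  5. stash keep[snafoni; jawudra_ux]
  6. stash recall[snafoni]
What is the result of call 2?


Calling almanac closeout, which returns 1772-11-30.
I use almanac yearhop using n='-10', which returns 1762-11-30.
Next I call stash keep using k='tostag', v='2184-08-07': 2265-02-21.
Now I run almanac anchor using d='2147-09-11', and get 2147-09-11.
Now I run stash keep using k='snafoni', v='jawudra_ux', → nil.
I run stash recall using k='snafoni', and observe jawudra_ux.

Answer: 1762-11-30


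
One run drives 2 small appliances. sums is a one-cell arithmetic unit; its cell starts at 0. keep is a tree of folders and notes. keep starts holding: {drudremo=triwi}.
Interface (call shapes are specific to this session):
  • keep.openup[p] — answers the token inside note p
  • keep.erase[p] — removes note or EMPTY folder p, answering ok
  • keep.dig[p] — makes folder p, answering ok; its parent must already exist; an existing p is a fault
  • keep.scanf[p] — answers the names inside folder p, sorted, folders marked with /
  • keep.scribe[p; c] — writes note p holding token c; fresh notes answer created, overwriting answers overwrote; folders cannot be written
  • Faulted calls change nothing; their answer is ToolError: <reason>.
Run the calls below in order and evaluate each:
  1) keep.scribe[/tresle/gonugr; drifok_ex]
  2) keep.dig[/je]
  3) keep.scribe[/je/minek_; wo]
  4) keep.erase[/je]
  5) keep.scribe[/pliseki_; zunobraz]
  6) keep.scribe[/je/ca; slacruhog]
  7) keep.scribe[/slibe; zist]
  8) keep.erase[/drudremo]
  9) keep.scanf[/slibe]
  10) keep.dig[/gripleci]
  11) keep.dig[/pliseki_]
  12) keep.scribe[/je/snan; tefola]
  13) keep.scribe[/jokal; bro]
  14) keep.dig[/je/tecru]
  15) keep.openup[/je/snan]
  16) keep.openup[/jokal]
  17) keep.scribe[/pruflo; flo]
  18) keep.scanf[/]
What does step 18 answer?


Answer: [gripleci/, je/, jokal, pliseki_, pruflo, slibe]

Derivation:
Do: keep.scribe[/tresle/gonugr; drifok_ex]
See: ToolError: no parent
Do: keep.dig[/je]
See: ok
Do: keep.scribe[/je/minek_; wo]
See: created
Do: keep.erase[/je]
See: ToolError: not empty
Do: keep.scribe[/pliseki_; zunobraz]
See: created
Do: keep.scribe[/je/ca; slacruhog]
See: created
Do: keep.scribe[/slibe; zist]
See: created
Do: keep.erase[/drudremo]
See: ok
Do: keep.scanf[/slibe]
See: ToolError: not a directory
Do: keep.dig[/gripleci]
See: ok
Do: keep.dig[/pliseki_]
See: ToolError: exists
Do: keep.scribe[/je/snan; tefola]
See: created
Do: keep.scribe[/jokal; bro]
See: created
Do: keep.dig[/je/tecru]
See: ok
Do: keep.openup[/je/snan]
See: tefola
Do: keep.openup[/jokal]
See: bro
Do: keep.scribe[/pruflo; flo]
See: created
Do: keep.scanf[/]
See: [gripleci/, je/, jokal, pliseki_, pruflo, slibe]


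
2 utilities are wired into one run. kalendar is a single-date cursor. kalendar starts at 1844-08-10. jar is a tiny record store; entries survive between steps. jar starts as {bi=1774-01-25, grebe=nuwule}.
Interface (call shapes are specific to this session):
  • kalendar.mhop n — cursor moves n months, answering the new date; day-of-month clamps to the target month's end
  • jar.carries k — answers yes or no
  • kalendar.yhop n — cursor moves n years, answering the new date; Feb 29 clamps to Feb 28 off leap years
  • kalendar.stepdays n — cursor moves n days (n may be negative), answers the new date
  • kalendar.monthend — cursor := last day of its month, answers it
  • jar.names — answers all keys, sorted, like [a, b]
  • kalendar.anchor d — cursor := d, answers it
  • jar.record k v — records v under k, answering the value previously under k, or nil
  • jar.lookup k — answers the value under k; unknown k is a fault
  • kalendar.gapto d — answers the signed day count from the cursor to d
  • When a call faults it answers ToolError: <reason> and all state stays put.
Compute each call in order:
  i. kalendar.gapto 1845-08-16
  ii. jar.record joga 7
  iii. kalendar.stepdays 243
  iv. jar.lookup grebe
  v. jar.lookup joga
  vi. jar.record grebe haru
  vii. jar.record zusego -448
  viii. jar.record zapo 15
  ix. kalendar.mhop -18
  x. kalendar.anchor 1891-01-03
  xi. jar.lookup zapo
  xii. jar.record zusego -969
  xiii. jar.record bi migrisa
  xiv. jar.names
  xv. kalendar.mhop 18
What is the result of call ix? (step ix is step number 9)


Answer: 1843-10-10

Derivation:
# gapto(d→1845-08-16) ~> 371
# record(k→joga, v→7) ~> nil
# stepdays(n→243) ~> 1845-04-10
# lookup(k→grebe) ~> nuwule
# lookup(k→joga) ~> 7
# record(k→grebe, v→haru) ~> nuwule
# record(k→zusego, v→-448) ~> nil
# record(k→zapo, v→15) ~> nil
# mhop(n→-18) ~> 1843-10-10
# anchor(d→1891-01-03) ~> 1891-01-03
# lookup(k→zapo) ~> 15
# record(k→zusego, v→-969) ~> -448
# record(k→bi, v→migrisa) ~> 1774-01-25
# names() ~> [bi, grebe, joga, zapo, zusego]
# mhop(n→18) ~> 1892-07-03


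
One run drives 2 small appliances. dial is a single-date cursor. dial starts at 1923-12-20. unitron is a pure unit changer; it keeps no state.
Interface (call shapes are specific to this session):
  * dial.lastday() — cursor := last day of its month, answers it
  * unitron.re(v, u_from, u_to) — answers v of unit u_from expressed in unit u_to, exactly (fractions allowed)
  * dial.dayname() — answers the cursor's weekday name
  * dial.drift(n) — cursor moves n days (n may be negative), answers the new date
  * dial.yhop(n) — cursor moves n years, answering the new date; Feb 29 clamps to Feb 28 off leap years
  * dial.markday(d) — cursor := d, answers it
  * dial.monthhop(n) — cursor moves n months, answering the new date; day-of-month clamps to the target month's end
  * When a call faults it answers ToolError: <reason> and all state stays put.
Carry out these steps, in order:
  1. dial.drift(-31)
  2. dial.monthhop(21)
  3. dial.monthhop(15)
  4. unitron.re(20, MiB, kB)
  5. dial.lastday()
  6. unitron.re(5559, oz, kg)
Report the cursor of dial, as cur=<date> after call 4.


Answer: cur=1926-11-19

Derivation:
> dial.drift -31
  1923-11-19
> dial.monthhop 21
  1925-08-19
> dial.monthhop 15
  1926-11-19
> unitron.re 20 MiB kB
  524288/25
> dial.lastday
  1926-11-30
> unitron.re 5559 oz kg
  252151998483/1600000000


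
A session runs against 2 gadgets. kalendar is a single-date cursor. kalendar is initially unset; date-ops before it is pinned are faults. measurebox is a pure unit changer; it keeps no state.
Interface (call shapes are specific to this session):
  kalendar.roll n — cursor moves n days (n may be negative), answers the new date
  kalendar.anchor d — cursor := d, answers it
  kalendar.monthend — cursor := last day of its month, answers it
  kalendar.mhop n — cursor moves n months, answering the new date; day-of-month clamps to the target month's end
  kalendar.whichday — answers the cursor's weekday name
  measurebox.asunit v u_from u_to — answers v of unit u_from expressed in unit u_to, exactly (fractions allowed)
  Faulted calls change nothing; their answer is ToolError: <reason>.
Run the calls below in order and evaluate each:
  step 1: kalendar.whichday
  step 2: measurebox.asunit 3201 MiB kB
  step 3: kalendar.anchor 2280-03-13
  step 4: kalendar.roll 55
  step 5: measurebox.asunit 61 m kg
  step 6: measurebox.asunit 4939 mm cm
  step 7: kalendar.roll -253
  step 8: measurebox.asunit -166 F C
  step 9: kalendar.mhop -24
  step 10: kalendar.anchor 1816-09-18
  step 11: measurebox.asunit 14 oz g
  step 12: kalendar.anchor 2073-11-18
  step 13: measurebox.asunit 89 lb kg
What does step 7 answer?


Answer: 2279-08-28

Derivation:
Calling kalendar.whichday, yielding ToolError: no date set.
I run measurebox.asunit passing v='3201', u_from='MiB', u_to='kB', and observe 419561472/125.
Invoking kalendar.anchor passing d='2280-03-13', which returns 2280-03-13.
I try kalendar.roll passing n='55', giving 2280-05-07.
Now I run measurebox.asunit passing v='61', u_from='m', u_to='kg', yielding ToolError: incompatible units.
Now I run measurebox.asunit passing v='4939', u_from='mm', u_to='cm', which returns 4939/10.
Using kalendar.roll passing n='-253', — result: 2279-08-28.
Next I call measurebox.asunit passing v='-166', u_from='F', u_to='C', yielding -110.
Then kalendar.mhop passing n='-24': 2277-08-28.
I run kalendar.anchor passing d='1816-09-18', → 1816-09-18.
Calling measurebox.asunit passing v='14', u_from='oz', u_to='g', yielding 317514659/800000.
I invoke kalendar.anchor passing d='2073-11-18', which returns 2073-11-18.
Then measurebox.asunit passing v='89', u_from='lb', u_to='kg', and observe 4036972093/100000000.


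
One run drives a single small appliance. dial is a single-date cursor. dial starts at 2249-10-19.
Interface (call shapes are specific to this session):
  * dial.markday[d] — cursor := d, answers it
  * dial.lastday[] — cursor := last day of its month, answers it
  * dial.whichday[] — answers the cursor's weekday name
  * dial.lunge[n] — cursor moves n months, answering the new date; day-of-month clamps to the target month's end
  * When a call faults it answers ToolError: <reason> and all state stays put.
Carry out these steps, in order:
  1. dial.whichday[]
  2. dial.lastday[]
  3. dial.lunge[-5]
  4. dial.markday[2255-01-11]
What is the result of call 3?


Answer: 2249-05-31

Derivation:
I run dial.whichday(), and see Friday.
Calling dial.lastday, → 2249-10-31.
I call dial.lunge(n=-5), yielding 2249-05-31.
I invoke dial.markday(d=2255-01-11), which returns 2255-01-11.


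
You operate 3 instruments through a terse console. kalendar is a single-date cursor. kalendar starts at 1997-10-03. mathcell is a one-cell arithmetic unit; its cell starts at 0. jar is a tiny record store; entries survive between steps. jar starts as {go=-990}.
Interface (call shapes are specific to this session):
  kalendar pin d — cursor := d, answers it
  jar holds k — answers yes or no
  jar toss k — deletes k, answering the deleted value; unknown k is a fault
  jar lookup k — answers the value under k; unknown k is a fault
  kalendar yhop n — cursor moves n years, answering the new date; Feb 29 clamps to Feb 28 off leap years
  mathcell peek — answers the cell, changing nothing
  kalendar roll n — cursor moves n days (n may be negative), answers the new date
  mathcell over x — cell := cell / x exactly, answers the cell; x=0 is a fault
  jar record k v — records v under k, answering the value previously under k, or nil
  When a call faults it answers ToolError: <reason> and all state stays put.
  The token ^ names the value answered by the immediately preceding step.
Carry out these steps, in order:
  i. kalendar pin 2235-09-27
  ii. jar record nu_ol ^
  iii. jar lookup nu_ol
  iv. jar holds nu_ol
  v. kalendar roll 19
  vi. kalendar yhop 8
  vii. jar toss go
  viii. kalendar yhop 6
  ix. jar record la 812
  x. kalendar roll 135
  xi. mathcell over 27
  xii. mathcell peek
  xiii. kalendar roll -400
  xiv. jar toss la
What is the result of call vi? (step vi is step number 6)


Answer: 2243-10-16

Derivation:
==> kalendar pin(d='2235-09-27')
<== 2235-09-27
==> jar record(k='nu_ol', v='^')
<== nil
==> jar lookup(k='nu_ol')
<== 2235-09-27
==> jar holds(k='nu_ol')
<== yes
==> kalendar roll(n='19')
<== 2235-10-16
==> kalendar yhop(n='8')
<== 2243-10-16
==> jar toss(k='go')
<== -990
==> kalendar yhop(n='6')
<== 2249-10-16
==> jar record(k='la', v='812')
<== nil
==> kalendar roll(n='135')
<== 2250-02-28
==> mathcell over(x='27')
<== 0
==> mathcell peek()
<== 0
==> kalendar roll(n='-400')
<== 2249-01-24
==> jar toss(k='la')
<== 812


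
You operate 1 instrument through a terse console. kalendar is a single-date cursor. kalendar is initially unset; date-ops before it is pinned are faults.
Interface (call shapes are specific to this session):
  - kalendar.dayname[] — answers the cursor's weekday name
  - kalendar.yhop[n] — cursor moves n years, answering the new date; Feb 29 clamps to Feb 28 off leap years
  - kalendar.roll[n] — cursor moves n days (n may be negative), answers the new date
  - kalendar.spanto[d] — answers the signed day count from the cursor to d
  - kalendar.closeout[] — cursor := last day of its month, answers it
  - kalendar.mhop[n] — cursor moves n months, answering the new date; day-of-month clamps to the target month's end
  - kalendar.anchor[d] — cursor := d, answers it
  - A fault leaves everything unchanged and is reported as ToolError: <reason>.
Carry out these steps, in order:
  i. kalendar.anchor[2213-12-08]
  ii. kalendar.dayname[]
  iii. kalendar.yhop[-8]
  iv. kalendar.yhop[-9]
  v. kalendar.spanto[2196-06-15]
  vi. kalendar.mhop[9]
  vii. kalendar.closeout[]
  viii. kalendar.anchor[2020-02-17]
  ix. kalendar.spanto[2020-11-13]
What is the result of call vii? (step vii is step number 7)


Answer: 2197-09-30

Derivation:
Act: anchor[d→2213-12-08]
Obs: 2213-12-08
Act: dayname[]
Obs: Wednesday
Act: yhop[n→-8]
Obs: 2205-12-08
Act: yhop[n→-9]
Obs: 2196-12-08
Act: spanto[d→2196-06-15]
Obs: -176
Act: mhop[n→9]
Obs: 2197-09-08
Act: closeout[]
Obs: 2197-09-30
Act: anchor[d→2020-02-17]
Obs: 2020-02-17
Act: spanto[d→2020-11-13]
Obs: 270


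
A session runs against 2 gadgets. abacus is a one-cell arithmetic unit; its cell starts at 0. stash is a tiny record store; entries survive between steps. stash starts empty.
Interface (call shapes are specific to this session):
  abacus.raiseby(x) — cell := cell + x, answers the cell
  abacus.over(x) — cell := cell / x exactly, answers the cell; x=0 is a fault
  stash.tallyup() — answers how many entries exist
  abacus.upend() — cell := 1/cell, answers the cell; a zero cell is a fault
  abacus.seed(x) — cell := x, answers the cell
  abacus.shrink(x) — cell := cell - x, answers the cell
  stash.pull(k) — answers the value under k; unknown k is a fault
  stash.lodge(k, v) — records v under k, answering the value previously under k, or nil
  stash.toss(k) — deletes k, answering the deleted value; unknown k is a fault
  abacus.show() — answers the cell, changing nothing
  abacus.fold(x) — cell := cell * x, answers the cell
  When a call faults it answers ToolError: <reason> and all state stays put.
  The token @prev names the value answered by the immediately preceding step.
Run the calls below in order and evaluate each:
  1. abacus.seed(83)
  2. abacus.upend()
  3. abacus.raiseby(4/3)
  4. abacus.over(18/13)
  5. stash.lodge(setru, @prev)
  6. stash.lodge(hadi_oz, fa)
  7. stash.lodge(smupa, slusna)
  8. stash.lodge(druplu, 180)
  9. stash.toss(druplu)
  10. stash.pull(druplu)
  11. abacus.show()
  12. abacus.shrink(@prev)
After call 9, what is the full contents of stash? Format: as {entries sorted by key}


Answer: {hadi_oz=fa, setru=4355/4482, smupa=slusna}

Derivation:
Then abacus.seed using x→83, which returns 83.
Invoking abacus.upend, which returns 1/83.
Invoking abacus.raiseby using x→4/3, and see 335/249.
Invoking abacus.over using x→18/13: 4355/4482.
Using stash.lodge using k→setru, v→@prev, yielding nil.
Invoking stash.lodge using k→hadi_oz, v→fa, → nil.
I run stash.lodge using k→smupa, v→slusna, — result: nil.
I invoke stash.lodge using k→druplu, v→180, yielding nil.
I call stash.toss using k→druplu, → 180.
Calling stash.pull using k→druplu, and get ToolError: no such key druplu.
I invoke abacus.show(), and get 4355/4482.
I use abacus.shrink using x→@prev, yielding 0.


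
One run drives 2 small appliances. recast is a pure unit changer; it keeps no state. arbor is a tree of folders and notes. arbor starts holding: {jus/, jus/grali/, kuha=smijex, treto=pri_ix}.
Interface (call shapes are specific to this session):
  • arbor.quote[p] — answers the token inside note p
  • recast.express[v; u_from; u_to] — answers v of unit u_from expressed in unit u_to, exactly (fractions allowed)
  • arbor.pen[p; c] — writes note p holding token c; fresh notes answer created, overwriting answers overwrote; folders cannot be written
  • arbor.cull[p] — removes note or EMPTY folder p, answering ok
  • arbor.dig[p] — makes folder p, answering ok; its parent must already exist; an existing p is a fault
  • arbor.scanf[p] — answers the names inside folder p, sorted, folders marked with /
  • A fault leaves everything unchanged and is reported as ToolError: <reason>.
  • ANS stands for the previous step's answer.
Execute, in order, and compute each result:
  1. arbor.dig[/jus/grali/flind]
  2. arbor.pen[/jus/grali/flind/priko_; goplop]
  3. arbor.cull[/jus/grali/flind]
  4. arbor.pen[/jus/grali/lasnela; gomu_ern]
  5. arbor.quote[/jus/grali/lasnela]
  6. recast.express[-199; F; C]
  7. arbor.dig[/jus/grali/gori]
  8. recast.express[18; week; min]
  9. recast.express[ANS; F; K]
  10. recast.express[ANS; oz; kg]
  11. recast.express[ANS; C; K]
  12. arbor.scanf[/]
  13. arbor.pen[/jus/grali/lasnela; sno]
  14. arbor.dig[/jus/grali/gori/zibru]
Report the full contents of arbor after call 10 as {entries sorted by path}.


Answer: {jus/, jus/grali/, jus/grali/flind/, jus/grali/flind/priko_=goplop, jus/grali/gori/, jus/grali/lasnela=gomu_ern, kuha=smijex, treto=pri_ix}

Derivation:
% arbor.dig(/jus/grali/flind) ~> ok
% arbor.pen(/jus/grali/flind/priko_, goplop) ~> created
% arbor.cull(/jus/grali/flind) ~> ToolError: not empty
% arbor.pen(/jus/grali/lasnela, gomu_ern) ~> created
% arbor.quote(/jus/grali/lasnela) ~> gomu_ern
% recast.express(-199, F, C) ~> -385/3
% arbor.dig(/jus/grali/gori) ~> ok
% recast.express(18, week, min) ~> 181440
% recast.express(ANS, F, K) ~> 18189967/180
% recast.express(ANS, oz, kg) ~> 825083024175179/288000000000
% recast.express(ANS, C, K) ~> 903750224175179/288000000000
% arbor.scanf(/) ~> [jus/, kuha, treto]
% arbor.pen(/jus/grali/lasnela, sno) ~> overwrote
% arbor.dig(/jus/grali/gori/zibru) ~> ok


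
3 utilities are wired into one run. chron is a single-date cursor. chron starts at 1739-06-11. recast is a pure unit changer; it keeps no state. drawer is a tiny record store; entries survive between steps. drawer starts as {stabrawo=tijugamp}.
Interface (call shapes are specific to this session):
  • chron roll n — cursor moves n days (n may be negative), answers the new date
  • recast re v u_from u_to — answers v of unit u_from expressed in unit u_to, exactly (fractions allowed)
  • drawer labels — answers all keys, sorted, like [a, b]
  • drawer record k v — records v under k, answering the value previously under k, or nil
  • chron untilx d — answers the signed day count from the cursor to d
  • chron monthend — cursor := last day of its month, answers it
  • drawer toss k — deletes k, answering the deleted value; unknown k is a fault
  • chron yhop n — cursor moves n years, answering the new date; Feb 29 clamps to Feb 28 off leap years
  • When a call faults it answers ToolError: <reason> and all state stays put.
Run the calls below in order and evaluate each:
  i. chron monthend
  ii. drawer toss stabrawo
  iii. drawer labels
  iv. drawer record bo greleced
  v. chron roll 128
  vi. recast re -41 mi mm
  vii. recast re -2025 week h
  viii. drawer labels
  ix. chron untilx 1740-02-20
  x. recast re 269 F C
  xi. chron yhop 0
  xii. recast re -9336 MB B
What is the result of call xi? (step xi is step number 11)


Answer: 1739-11-05

Derivation:
I use chron monthend, → 1739-06-30.
I run drawer toss using k→stabrawo: tijugamp.
Then drawer labels, → [].
Then drawer record using k→bo, v→greleced, — result: nil.
I use chron roll using n→128, giving 1739-11-05.
Using recast re using v→-41, u_from→mi, u_to→mm, and get -65983104.
Now I run recast re using v→-2025, u_from→week, u_to→h, → -340200.
I invoke drawer labels, — result: [bo].
I try chron untilx using d→1740-02-20, and get 107.
I call recast re using v→269, u_from→F, u_to→C, which returns 395/3.
Using chron yhop using n→0: 1739-11-05.
Calling recast re using v→-9336, u_from→MB, u_to→B, yielding -9336000000.


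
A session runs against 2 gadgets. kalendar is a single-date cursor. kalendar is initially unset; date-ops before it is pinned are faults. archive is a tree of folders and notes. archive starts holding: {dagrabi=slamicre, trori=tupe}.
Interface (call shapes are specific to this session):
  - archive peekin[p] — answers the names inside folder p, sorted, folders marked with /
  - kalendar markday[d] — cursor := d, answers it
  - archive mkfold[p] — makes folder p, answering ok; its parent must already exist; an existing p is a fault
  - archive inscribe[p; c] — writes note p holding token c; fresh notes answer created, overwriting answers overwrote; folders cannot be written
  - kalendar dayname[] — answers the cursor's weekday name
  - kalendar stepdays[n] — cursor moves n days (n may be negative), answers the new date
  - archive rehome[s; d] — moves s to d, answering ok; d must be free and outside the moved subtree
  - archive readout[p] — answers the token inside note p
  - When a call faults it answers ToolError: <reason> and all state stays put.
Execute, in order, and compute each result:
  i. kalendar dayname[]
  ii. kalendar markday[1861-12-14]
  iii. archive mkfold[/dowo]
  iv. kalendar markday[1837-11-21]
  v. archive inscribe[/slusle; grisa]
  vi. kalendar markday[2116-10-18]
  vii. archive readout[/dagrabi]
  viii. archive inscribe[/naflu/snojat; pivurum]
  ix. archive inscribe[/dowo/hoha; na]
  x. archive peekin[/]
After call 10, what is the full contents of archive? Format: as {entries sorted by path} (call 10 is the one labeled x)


Answer: {dagrabi=slamicre, dowo/, dowo/hoha=na, slusle=grisa, trori=tupe}

Derivation:
Calling kalendar dayname(), which returns ToolError: no date set.
I invoke kalendar markday on 1861-12-14, — result: 1861-12-14.
I use archive mkfold on /dowo, which returns ok.
Then kalendar markday on 1837-11-21: 1837-11-21.
Now I run archive inscribe on /slusle, grisa, and observe created.
I call kalendar markday on 2116-10-18, yielding 2116-10-18.
Next I call archive readout on /dagrabi, which returns slamicre.
Next I call archive inscribe on /naflu/snojat, pivurum, and get ToolError: no parent.
I call archive inscribe on /dowo/hoha, na, and observe created.
Then archive peekin on /, and get [dagrabi, dowo/, slusle, trori].


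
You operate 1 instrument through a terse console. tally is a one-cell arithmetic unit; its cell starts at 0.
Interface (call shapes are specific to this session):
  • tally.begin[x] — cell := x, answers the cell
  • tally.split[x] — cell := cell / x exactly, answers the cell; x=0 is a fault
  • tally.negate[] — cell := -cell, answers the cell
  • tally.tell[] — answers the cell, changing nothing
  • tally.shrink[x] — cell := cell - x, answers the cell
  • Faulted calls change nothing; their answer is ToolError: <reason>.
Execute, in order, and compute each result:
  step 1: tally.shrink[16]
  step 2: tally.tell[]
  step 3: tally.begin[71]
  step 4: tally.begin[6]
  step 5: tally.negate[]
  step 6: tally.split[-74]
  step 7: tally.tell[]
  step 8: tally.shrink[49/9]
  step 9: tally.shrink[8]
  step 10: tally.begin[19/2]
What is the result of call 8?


→ tally.shrink(16)
← -16
→ tally.tell()
← -16
→ tally.begin(71)
← 71
→ tally.begin(6)
← 6
→ tally.negate()
← -6
→ tally.split(-74)
← 3/37
→ tally.tell()
← 3/37
→ tally.shrink(49/9)
← -1786/333
→ tally.shrink(8)
← -4450/333
→ tally.begin(19/2)
← 19/2

Answer: -1786/333


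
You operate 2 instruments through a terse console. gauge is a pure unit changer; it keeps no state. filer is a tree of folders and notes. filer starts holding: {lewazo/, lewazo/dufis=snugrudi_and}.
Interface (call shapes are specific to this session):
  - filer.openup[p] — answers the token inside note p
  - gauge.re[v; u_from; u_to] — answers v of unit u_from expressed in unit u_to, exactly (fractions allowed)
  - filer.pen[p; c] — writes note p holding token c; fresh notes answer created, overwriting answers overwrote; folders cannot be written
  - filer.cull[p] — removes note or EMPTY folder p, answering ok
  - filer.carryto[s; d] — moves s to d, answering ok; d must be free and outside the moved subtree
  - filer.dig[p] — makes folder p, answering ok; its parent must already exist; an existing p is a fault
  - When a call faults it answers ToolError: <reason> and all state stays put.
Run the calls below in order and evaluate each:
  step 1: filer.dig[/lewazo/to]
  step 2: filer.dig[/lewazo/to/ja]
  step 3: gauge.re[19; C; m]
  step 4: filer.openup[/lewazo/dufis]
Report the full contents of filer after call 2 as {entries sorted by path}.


Answer: {lewazo/, lewazo/dufis=snugrudi_and, lewazo/to/, lewazo/to/ja/}

Derivation:
Using filer.dig(p: /lewazo/to), and get ok.
Using filer.dig(p: /lewazo/to/ja), giving ok.
Calling gauge.re(v: 19, u_from: C, u_to: m), giving ToolError: incompatible units.
I try filer.openup(p: /lewazo/dufis), → snugrudi_and.


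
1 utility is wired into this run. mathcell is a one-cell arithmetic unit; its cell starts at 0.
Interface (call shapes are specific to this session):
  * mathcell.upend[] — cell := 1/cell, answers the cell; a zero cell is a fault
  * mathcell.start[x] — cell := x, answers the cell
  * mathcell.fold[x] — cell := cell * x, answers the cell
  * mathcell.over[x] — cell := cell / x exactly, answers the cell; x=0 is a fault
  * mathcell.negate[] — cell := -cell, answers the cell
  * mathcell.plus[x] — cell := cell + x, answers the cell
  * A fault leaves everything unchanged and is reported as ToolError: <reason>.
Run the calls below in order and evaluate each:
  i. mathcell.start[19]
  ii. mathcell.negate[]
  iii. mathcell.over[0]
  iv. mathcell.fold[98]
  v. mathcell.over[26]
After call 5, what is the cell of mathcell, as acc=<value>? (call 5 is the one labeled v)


Answer: acc=-931/13

Derivation:
> mathcell.start x→19
[out] 19
> mathcell.negate
[out] -19
> mathcell.over x→0
[out] ToolError: division by zero
> mathcell.fold x→98
[out] -1862
> mathcell.over x→26
[out] -931/13


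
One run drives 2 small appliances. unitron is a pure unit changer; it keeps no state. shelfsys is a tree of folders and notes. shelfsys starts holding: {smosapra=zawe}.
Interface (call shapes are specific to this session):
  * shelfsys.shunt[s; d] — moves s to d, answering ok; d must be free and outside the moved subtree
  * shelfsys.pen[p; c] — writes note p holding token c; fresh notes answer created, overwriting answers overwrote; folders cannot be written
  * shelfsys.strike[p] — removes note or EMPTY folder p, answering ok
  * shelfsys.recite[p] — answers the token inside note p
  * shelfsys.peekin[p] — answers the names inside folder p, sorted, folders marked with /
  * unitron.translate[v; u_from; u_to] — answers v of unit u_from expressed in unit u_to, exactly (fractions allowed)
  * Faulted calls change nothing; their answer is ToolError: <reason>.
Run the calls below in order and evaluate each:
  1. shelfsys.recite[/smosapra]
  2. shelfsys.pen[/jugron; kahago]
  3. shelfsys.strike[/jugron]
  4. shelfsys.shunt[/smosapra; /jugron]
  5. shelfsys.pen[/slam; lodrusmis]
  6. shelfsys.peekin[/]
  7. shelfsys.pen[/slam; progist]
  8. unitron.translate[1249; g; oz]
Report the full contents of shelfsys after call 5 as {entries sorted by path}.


# 1. shelfsys.recite(/smosapra) -> zawe
# 2. shelfsys.pen(/jugron, kahago) -> created
# 3. shelfsys.strike(/jugron) -> ok
# 4. shelfsys.shunt(/smosapra, /jugron) -> ok
# 5. shelfsys.pen(/slam, lodrusmis) -> created
# 6. shelfsys.peekin(/) -> [jugron, slam]
# 7. shelfsys.pen(/slam, progist) -> overwrote
# 8. unitron.translate(1249, g, oz) -> 1998400000/45359237

Answer: {jugron=zawe, slam=lodrusmis}


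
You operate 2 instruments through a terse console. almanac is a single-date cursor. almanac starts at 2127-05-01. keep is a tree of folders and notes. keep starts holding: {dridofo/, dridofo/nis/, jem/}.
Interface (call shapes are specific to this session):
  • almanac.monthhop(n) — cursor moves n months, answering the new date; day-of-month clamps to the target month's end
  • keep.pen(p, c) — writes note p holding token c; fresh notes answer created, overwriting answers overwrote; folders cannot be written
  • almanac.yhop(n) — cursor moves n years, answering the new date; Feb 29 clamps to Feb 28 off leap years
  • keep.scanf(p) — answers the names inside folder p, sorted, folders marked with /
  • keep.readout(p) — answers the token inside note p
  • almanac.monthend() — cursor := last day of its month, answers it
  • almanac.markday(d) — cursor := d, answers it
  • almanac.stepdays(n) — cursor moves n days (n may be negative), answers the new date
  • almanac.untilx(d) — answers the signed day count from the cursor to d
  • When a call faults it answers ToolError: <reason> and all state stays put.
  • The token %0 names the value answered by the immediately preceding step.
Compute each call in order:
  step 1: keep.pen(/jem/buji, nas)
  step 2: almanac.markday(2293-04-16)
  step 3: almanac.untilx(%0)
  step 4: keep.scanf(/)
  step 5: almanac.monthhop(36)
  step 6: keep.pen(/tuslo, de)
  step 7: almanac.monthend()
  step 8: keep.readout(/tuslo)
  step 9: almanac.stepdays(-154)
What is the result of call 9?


→ keep.pen(p='/jem/buji', c='nas')
← created
→ almanac.markday(d='2293-04-16')
← 2293-04-16
→ almanac.untilx(d='%0')
← 0
→ keep.scanf(p='/')
← [dridofo/, jem/]
→ almanac.monthhop(n='36')
← 2296-04-16
→ keep.pen(p='/tuslo', c='de')
← created
→ almanac.monthend()
← 2296-04-30
→ keep.readout(p='/tuslo')
← de
→ almanac.stepdays(n='-154')
← 2295-11-28

Answer: 2295-11-28


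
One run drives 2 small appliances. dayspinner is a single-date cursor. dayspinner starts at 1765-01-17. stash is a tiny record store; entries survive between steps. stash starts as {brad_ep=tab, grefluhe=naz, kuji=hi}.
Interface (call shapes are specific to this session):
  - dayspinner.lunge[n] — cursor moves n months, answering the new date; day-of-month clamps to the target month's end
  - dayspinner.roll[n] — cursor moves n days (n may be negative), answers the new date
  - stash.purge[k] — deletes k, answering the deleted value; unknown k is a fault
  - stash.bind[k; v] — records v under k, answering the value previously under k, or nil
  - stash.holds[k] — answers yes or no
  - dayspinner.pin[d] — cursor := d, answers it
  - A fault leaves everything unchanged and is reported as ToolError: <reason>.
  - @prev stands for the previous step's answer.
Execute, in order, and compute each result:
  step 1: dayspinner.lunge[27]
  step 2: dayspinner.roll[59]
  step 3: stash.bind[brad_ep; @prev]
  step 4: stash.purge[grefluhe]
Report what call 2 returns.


> lunge n→27
  1767-04-17
> roll n→59
  1767-06-15
> bind k→brad_ep v→@prev
  tab
> purge k→grefluhe
  naz

Answer: 1767-06-15


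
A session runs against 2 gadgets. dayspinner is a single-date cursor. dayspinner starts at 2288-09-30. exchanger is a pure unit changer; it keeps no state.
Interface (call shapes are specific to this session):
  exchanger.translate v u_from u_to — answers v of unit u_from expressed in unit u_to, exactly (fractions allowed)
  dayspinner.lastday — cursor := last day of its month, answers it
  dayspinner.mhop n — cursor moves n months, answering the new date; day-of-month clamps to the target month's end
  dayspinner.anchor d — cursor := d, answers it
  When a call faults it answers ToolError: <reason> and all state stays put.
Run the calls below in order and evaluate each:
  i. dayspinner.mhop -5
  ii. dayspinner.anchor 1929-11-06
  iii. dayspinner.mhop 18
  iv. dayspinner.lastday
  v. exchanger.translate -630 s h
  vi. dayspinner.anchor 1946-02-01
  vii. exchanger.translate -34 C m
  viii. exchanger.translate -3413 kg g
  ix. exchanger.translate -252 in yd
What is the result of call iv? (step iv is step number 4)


Answer: 1931-05-31

Derivation:
I use mhop with n=-5: 2288-04-30.
Invoking anchor with d=1929-11-06: 1929-11-06.
Now I run mhop with n=18, and see 1931-05-06.
Now I run lastday(), and see 1931-05-31.
Then translate with v=-630, u_from=s, u_to=h, and see -7/40.
Using anchor with d=1946-02-01: 1946-02-01.
I run translate with v=-34, u_from=C, u_to=m, which returns ToolError: incompatible units.
Now I run translate with v=-3413, u_from=kg, u_to=g, and observe -3413000.
Now I run translate with v=-252, u_from=in, u_to=yd, and observe -7.


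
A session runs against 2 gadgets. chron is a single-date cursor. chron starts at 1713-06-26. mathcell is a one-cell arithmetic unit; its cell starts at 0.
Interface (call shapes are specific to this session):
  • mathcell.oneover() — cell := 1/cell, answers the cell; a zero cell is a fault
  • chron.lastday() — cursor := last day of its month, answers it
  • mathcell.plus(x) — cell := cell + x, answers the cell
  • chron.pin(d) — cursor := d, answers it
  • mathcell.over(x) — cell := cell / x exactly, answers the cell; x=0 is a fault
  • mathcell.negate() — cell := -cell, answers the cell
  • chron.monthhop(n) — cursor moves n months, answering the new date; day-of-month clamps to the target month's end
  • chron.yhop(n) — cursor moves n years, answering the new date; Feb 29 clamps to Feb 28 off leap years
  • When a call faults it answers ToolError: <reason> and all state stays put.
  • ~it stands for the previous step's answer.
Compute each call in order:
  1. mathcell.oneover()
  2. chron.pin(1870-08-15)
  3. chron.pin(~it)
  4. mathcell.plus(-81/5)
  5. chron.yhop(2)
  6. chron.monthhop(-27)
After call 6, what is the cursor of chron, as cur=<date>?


Answer: cur=1870-05-15

Derivation:
[in] mathcell.oneover
  ToolError: reciprocal of zero
[in] chron.pin d=1870-08-15
  1870-08-15
[in] chron.pin d=~it
  1870-08-15
[in] mathcell.plus x=-81/5
  -81/5
[in] chron.yhop n=2
  1872-08-15
[in] chron.monthhop n=-27
  1870-05-15


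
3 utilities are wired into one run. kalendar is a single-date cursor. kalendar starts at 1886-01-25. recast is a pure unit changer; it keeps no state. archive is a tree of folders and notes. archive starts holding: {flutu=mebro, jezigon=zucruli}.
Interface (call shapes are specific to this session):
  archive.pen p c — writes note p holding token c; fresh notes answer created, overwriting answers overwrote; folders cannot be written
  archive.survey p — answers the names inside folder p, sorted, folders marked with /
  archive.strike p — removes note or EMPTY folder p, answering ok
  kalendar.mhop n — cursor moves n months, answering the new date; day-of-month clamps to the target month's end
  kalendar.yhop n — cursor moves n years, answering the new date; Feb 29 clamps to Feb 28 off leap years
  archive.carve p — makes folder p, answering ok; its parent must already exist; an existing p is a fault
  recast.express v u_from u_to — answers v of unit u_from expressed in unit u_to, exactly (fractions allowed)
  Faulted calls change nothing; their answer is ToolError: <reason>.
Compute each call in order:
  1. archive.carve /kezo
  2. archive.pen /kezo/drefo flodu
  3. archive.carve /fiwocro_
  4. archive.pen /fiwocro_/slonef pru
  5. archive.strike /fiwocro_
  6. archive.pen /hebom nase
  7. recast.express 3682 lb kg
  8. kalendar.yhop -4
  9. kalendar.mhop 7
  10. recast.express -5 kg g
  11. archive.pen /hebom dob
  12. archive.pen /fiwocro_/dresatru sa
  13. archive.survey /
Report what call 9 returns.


Answer: 1882-08-25

Derivation:
Act: archive.carve[p→/kezo]
Obs: ok
Act: archive.pen[p→/kezo/drefo; c→flodu]
Obs: created
Act: archive.carve[p→/fiwocro_]
Obs: ok
Act: archive.pen[p→/fiwocro_/slonef; c→pru]
Obs: created
Act: archive.strike[p→/fiwocro_]
Obs: ToolError: not empty
Act: archive.pen[p→/hebom; c→nase]
Obs: created
Act: recast.express[v→3682; u_from→lb; u_to→kg]
Obs: 83506355317/50000000
Act: kalendar.yhop[n→-4]
Obs: 1882-01-25
Act: kalendar.mhop[n→7]
Obs: 1882-08-25
Act: recast.express[v→-5; u_from→kg; u_to→g]
Obs: -5000
Act: archive.pen[p→/hebom; c→dob]
Obs: overwrote
Act: archive.pen[p→/fiwocro_/dresatru; c→sa]
Obs: created
Act: archive.survey[p→/]
Obs: [fiwocro_/, flutu, hebom, jezigon, kezo/]


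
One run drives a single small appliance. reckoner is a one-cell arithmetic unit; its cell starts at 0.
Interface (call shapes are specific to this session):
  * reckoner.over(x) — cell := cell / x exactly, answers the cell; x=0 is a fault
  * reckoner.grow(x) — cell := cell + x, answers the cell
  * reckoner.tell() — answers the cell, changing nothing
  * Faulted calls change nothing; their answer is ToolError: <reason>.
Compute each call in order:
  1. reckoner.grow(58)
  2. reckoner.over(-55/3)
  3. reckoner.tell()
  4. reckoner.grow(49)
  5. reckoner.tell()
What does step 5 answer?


Answer: 2521/55

Derivation:
$ reckoner.grow x=58
= 58
$ reckoner.over x=-55/3
= -174/55
$ reckoner.tell
= -174/55
$ reckoner.grow x=49
= 2521/55
$ reckoner.tell
= 2521/55


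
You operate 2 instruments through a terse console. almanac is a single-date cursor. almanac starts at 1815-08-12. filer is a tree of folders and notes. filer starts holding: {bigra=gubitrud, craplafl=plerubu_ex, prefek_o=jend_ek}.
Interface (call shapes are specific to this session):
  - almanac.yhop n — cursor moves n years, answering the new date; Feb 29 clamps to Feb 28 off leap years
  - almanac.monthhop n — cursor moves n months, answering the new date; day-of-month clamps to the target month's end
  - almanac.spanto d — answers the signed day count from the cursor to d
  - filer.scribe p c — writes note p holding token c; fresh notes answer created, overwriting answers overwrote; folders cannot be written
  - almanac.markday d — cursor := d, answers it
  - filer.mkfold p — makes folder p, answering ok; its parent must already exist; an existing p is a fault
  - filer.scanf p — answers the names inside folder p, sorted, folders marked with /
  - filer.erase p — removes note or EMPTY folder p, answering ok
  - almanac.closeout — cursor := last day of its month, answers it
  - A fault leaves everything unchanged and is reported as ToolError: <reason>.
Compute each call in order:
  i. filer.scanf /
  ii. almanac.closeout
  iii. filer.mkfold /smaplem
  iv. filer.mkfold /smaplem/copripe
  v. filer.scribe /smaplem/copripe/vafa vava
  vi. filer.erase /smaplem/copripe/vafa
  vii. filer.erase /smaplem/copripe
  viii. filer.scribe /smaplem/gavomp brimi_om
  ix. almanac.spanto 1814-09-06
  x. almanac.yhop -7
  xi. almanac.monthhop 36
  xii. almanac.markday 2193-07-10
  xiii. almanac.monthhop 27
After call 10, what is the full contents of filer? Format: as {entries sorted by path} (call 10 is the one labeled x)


Answer: {bigra=gubitrud, craplafl=plerubu_ex, prefek_o=jend_ek, smaplem/, smaplem/gavomp=brimi_om}

Derivation:
Step: scanf[p: /]
Result: [bigra, craplafl, prefek_o]
Step: closeout[]
Result: 1815-08-31
Step: mkfold[p: /smaplem]
Result: ok
Step: mkfold[p: /smaplem/copripe]
Result: ok
Step: scribe[p: /smaplem/copripe/vafa; c: vava]
Result: created
Step: erase[p: /smaplem/copripe/vafa]
Result: ok
Step: erase[p: /smaplem/copripe]
Result: ok
Step: scribe[p: /smaplem/gavomp; c: brimi_om]
Result: created
Step: spanto[d: 1814-09-06]
Result: -359
Step: yhop[n: -7]
Result: 1808-08-31
Step: monthhop[n: 36]
Result: 1811-08-31
Step: markday[d: 2193-07-10]
Result: 2193-07-10
Step: monthhop[n: 27]
Result: 2195-10-10


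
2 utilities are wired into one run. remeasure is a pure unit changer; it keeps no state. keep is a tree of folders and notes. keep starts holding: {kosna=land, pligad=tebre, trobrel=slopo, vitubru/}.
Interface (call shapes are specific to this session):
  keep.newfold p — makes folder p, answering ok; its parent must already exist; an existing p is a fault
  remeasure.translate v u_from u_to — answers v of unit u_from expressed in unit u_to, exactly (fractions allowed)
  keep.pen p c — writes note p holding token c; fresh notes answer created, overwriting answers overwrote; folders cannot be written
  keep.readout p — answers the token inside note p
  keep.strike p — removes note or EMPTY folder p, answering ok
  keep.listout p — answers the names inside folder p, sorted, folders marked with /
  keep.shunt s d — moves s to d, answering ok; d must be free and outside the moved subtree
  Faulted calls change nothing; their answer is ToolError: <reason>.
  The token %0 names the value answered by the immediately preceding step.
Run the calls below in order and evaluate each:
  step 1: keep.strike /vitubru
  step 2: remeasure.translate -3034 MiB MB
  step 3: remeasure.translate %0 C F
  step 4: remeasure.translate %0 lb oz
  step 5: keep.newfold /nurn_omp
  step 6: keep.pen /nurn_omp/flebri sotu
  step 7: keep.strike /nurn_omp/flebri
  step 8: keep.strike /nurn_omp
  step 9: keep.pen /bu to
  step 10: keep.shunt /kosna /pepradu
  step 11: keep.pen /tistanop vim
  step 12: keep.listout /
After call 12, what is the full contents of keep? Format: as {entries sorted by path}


I invoke strike on p='/vitubru', giving ok.
Next I call translate on v='-3034', u_from='MiB', u_to='MB', yielding -49709056/15625.
I use translate on v='%0', u_from='C', u_to='F', giving -444881504/78125.
Then translate on v='%0', u_from='lb', u_to='oz', and observe -7118104064/78125.
I call newfold on p='/nurn_omp', yielding ok.
Then pen on p='/nurn_omp/flebri', c='sotu', yielding created.
I try strike on p='/nurn_omp/flebri', and get ok.
Now I run strike on p='/nurn_omp', → ok.
Next I call pen on p='/bu', c='to', giving created.
Next I call shunt on s='/kosna', d='/pepradu', which returns ok.
I use pen on p='/tistanop', c='vim': created.
I run listout on p='/', yielding [bu, pepradu, pligad, tistanop, trobrel].

Answer: {bu=to, pepradu=land, pligad=tebre, tistanop=vim, trobrel=slopo}
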